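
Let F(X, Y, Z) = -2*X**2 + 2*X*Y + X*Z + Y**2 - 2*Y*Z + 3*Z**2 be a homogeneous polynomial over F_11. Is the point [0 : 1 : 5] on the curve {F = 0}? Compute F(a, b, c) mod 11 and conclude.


F(0,1,5) ≡ 0 (mod 11); P is on the curve.

Evaluate F(0, 1, 5) term-by-term (mod 11).
  -2*X**2 ↦ -2·0·1·1 = 0
  2*X*Y ↦ 2·0·1·1 = 0
  X*Z ↦ 1·0·1·5 = 0
  Y**2 ↦ 1·1·1·1 = 1
  -2*Y*Z ↦ -2·1·1·5 = -10
  3*Z**2 ↦ 3·1·1·25 = 75
Sum: F(0, 1, 5) = (0) + (0) + (0) + (1) + (-10) + (75) = 66.
Reducing mod 11: 66 ≡ 0 (mod 11).
Since F(a, b, c) ≡ 0 (mod 11), P lies on the curve.


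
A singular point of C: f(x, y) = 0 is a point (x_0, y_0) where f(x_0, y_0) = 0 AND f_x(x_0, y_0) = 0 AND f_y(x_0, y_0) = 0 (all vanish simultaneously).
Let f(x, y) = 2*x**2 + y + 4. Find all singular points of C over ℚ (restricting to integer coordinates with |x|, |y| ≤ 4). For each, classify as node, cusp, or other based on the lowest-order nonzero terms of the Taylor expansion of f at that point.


No singular points in the scanned grid; C is smooth there.

Compute partial derivatives:
  f_x = 4*x.
  f_y = 1.
f_y = 1 is a nonzero constant, so f_y never vanishes: no point (x, y) can satisfy f = f_x = f_y = 0. In particular no (x, y) ∈ {−4, ..., 4}² is singular; the curve is smooth.


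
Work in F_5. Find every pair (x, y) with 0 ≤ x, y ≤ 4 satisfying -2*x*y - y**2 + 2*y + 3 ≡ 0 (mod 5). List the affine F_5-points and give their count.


Affine F_5-points: {(0, 3), (0, 4), (2, 1), (2, 2)}; count = 4.

For each of the 25 pairs (x, y) ∈ F_5², evaluate f(x, y) mod 5. Record the zeros.
  x = 0: [0↦3, 1↦4, 2↦3, 3↦0, 4↦0]  zeros at y ∈ {3, 4}
  x = 1: [0↦3, 1↦2, 2↦4, 3↦4, 4↦2]  zeros at y ∈ ∅
  x = 2: [0↦3, 1↦0, 2↦0, 3↦3, 4↦4]  zeros at y ∈ {1, 2}
  x = 3: [0↦3, 1↦3, 2↦1, 3↦2, 4↦1]  zeros at y ∈ ∅
  x = 4: [0↦3, 1↦1, 2↦2, 3↦1, 4↦3]  zeros at y ∈ ∅
Collecting zeros: affine points = {(0, 3), (0, 4), (2, 1), (2, 2)}.
Total count |C(F_5)_aff| = 4.


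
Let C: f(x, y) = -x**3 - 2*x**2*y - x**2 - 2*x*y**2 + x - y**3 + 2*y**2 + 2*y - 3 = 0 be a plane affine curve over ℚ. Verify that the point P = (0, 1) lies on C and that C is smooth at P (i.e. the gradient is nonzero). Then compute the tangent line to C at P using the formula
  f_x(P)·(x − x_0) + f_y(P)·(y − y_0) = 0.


Tangent line at P: -x + 3*y - 3 = 0.

Step 1: f(0, 1) = 0, so P lies on C.
Step 2: partial derivatives
  f_x(x, y) = -3*x**2 - 4*x*y - 2*x - 2*y**2 + 1, f_y(x, y) = -2*x**2 - 4*x*y - 3*y**2 + 4*y + 2.
  f_x(P) = -1, f_y(P) = 3 (gradient nonzero, so P is smooth).
Step 3: tangent line at P: -1·(x − 0) + 3·(y − 1) = 0.
Expanding: -x + 3*y - 3 = 0.


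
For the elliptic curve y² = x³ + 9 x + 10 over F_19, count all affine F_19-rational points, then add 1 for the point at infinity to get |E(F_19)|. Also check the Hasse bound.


Affine points = {(1, 1), (1, 18), (2, 6), (2, 13), (3, 8), (3, 11), (5, 3), (5, 16), (7, 6), (7, 13), (8, 9), (8, 10), (10, 6), (10, 13), (13, 5), (13, 14), (14, 7), (14, 12), (15, 9), (15, 10), (18, 0)}; affine count = 21; |E(F_19)| = 22.

Discriminant check: Δ ∝ 4a³ + 27b² = 4·9³ + 27·10² = 4·729 + 27·100 ≡ 11 (mod 19). Nonzero ⇒ E is nonsingular.
For each x ∈ F_19, compute rhs = x³ + 9·x + 10 mod 19, then count y ∈ F_19 with y² ≡ rhs.
  x = 0: rhs = 10, matching y values: none (0 points).
  x = 1: rhs = 1, matching y values: 1, 18 (2 points).
  x = 2: rhs = 17, matching y values: 6, 13 (2 points).
  x = 3: rhs = 7, matching y values: 8, 11 (2 points).
  x = 4: rhs = 15, matching y values: none (0 points).
  x = 5: rhs = 9, matching y values: 3, 16 (2 points).
  x = 6: rhs = 14, matching y values: none (0 points).
  x = 7: rhs = 17, matching y values: 6, 13 (2 points).
  x = 8: rhs = 5, matching y values: 9, 10 (2 points).
  x = 9: rhs = 3, matching y values: none (0 points).
  x = 10: rhs = 17, matching y values: 6, 13 (2 points).
  x = 11: rhs = 15, matching y values: none (0 points).
  x = 12: rhs = 3, matching y values: none (0 points).
  x = 13: rhs = 6, matching y values: 5, 14 (2 points).
  x = 14: rhs = 11, matching y values: 7, 12 (2 points).
  x = 15: rhs = 5, matching y values: 9, 10 (2 points).
  x = 16: rhs = 13, matching y values: none (0 points).
  x = 17: rhs = 3, matching y values: none (0 points).
  x = 18: rhs = 0, matching y values: 0 (1 points).
Total affine count: 21.
Full point count |E(F_19)| = 21 + 1 = 22.
Hasse bound: |22 − (19+1)| = |2| = 2 ≤ 2√19 ≈ 8.7178 ✓.


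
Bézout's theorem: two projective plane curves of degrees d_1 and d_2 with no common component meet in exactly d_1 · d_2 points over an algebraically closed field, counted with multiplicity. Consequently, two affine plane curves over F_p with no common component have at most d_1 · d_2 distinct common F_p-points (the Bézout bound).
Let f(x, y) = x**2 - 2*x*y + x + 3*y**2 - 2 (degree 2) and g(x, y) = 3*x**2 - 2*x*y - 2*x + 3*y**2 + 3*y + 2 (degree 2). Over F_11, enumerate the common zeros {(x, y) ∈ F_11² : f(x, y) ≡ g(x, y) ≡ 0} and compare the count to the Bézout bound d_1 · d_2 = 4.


Common zeros: {(6, 10)}; count = 1; Bézout bound = 4.

deg(f) = 2, deg(g) = 2, so Bézout bound = 4.
Scan x ∈ F_11. For each x, list the y ∈ F_11 with f(x, y) ≡ 0 and those with g(x, y) ≡ 0 (mod 11); the common zeros in that column are the intersection.
  x = 0: f ≡ 0 at y ∈ ∅; g ≡ 0 at y ∈ ∅; common: ∅.
  x = 1: f ≡ 0 at y ∈ {0, 8}; g ≡ 0 at y ∈ {3, 4}; common: ∅.
  x = 2: f ≡ 0 at y ∈ {6, 10}; g ≡ 0 at y ∈ ∅; common: ∅.
  x = 3: f ≡ 0 at y ∈ {5, 8}; g ≡ 0 at y ∈ ∅; common: ∅.
  x = 4: f ≡ 0 at y ∈ ∅; g ≡ 0 at y ∈ {2, 7}; common: ∅.
  x = 5: f ≡ 0 at y ∈ ∅; g ≡ 0 at y ∈ {7, 10}; common: ∅.
  x = 6: f ≡ 0 at y ∈ {5, 10}; g ≡ 0 at y ∈ {4, 10}; common: {10}.
  x = 7: f ≡ 0 at y ∈ ∅; g ≡ 0 at y ∈ ∅; common: ∅.
  x = 8: f ≡ 0 at y ∈ ∅; g ≡ 0 at y ∈ ∅; common: ∅.
  x = 9: f ≡ 0 at y ∈ {0, 6}; g ≡ 0 at y ∈ {2, 3}; common: ∅.
  x = 10: f ≡ 0 at y ∈ ∅; g ≡ 0 at y ∈ ∅; common: ∅.
Collecting: common zeros = {(6, 10)}, so the count is 1.
Comparison with the Bézout bound: 1 ≤ 4 = deg(f)·deg(g), as expected for curves with no common component (the affine F_11-count falls short of the bound because intersections may lie at infinity, over extension fields, or carry multiplicity).


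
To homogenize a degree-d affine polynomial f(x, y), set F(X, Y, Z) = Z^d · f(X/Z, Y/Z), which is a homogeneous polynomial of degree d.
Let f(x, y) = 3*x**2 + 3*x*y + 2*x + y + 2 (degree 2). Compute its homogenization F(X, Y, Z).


F(X, Y, Z) = 3*X**2 + 3*X*Y + 2*X*Z + Y*Z + 2*Z**2

deg(f) = 2.
Substitute x = X/Z, y = Y/Z into f, then multiply by Z^2.
  monomial 3·x^2·y^0 ↦ 3·X^2·Y^0·Z^0.
  monomial 3·x^1·y^1 ↦ 3·X^1·Y^1·Z^0.
  monomial 2·x^1·y^0 ↦ 2·X^1·Y^0·Z^1.
  monomial 1·x^0·y^1 ↦ 1·X^0·Y^1·Z^1.
  monomial 2·x^0·y^0 ↦ 2·X^0·Y^0·Z^2.
Collecting: F(X, Y, Z) = 3*X**2 + 3*X*Y + 2*X*Z + Y*Z + 2*Z**2.


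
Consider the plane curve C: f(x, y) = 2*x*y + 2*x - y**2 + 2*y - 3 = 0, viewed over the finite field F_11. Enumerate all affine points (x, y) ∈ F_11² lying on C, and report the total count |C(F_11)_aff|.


Affine F_11-points: {(0, 4), (0, 9), (1, 7), (1, 8), (6, 1), (6, 2), (7, 0), (7, 5), (9, 3), (9, 6)}; count = 10.

For each of the 121 pairs (x, y) ∈ F_11², evaluate f(x, y) mod 11. Record the zeros.
  x = 0: [0↦8, 1↦9, 2↦8, 3↦5, 4↦0, 5↦4, 6↦6, 7↦6, 8↦4, 9↦0, 10↦5]  zeros at y ∈ {4, 9}
  x = 1: [0↦10, 1↦2, 2↦3, 3↦2, 4↦10, 5↦5, 6↦9, 7↦0, 8↦0, 9↦9, 10↦5]  zeros at y ∈ {7, 8}
  x = 2: [0↦1, 1↦6, 2↦9, 3↦10, 4↦9, 5↦6, 6↦1, 7↦5, 8↦7, 9↦7, 10↦5]  zeros at y ∈ ∅
  x = 3: [0↦3, 1↦10, 2↦4, 3↦7, 4↦8, 5↦7, 6↦4, 7↦10, 8↦3, 9↦5, 10↦5]  zeros at y ∈ ∅
  x = 4: [0↦5, 1↦3, 2↦10, 3↦4, 4↦7, 5↦8, 6↦7, 7↦4, 8↦10, 9↦3, 10↦5]  zeros at y ∈ ∅
  x = 5: [0↦7, 1↦7, 2↦5, 3↦1, 4↦6, 5↦9, 6↦10, 7↦9, 8↦6, 9↦1, 10↦5]  zeros at y ∈ ∅
  x = 6: [0↦9, 1↦0, 2↦0, 3↦9, 4↦5, 5↦10, 6↦2, 7↦3, 8↦2, 9↦10, 10↦5]  zeros at y ∈ {1, 2}
  x = 7: [0↦0, 1↦4, 2↦6, 3↦6, 4↦4, 5↦0, 6↦5, 7↦8, 8↦9, 9↦8, 10↦5]  zeros at y ∈ {0, 5}
  x = 8: [0↦2, 1↦8, 2↦1, 3↦3, 4↦3, 5↦1, 6↦8, 7↦2, 8↦5, 9↦6, 10↦5]  zeros at y ∈ ∅
  x = 9: [0↦4, 1↦1, 2↦7, 3↦0, 4↦2, 5↦2, 6↦0, 7↦7, 8↦1, 9↦4, 10↦5]  zeros at y ∈ {3, 6}
  x = 10: [0↦6, 1↦5, 2↦2, 3↦8, 4↦1, 5↦3, 6↦3, 7↦1, 8↦8, 9↦2, 10↦5]  zeros at y ∈ ∅
Collecting zeros: affine points = {(0, 4), (0, 9), (1, 7), (1, 8), (6, 1), (6, 2), (7, 0), (7, 5), (9, 3), (9, 6)}.
Total count |C(F_11)_aff| = 10.


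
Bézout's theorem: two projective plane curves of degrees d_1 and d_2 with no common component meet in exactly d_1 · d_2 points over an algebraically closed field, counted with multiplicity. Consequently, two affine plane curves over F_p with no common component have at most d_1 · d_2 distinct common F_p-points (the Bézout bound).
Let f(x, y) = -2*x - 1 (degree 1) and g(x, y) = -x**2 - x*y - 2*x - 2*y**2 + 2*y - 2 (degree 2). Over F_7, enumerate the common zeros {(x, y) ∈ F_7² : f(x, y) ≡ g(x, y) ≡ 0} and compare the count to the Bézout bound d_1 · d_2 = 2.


Common zeros: ∅; count = 0; Bézout bound = 2.

deg(f) = 1, deg(g) = 2, so Bézout bound = 2.
Scan x ∈ F_7. For each x, list the y ∈ F_7 with f(x, y) ≡ 0 and those with g(x, y) ≡ 0 (mod 7); the common zeros in that column are the intersection.
  x = 0: f ≡ 0 at y ∈ ∅; g ≡ 0 at y ∈ {3, 5}; common: ∅.
  x = 1: f ≡ 0 at y ∈ ∅; g ≡ 0 at y ∈ ∅; common: ∅.
  x = 2: f ≡ 0 at y ∈ ∅; g ≡ 0 at y ∈ {3, 4}; common: ∅.
  x = 3: f ≡ 0 at y ∈ {0, 1, 2, 3, 4, 5, 6}; g ≡ 0 at y ∈ ∅; common: ∅.
  x = 4: f ≡ 0 at y ∈ ∅; g ≡ 0 at y ∈ ∅; common: ∅.
  x = 5: f ≡ 0 at y ∈ ∅; g ≡ 0 at y ∈ {1}; common: ∅.
  x = 6: f ≡ 0 at y ∈ ∅; g ≡ 0 at y ∈ {1, 4}; common: ∅.
Collecting: common zeros = ∅, so the count is 0.
Comparison with the Bézout bound: 0 ≤ 2 = deg(f)·deg(g), as expected for curves with no common component (the affine F_7-count falls short of the bound because intersections may lie at infinity, over extension fields, or carry multiplicity).


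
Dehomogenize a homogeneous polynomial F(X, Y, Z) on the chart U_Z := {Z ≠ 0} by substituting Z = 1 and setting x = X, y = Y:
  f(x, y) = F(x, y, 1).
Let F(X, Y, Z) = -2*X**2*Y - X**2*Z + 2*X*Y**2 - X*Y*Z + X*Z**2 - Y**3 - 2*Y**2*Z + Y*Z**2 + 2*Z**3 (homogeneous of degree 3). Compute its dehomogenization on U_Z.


f(x, y) = -2*x**2*y - x**2 + 2*x*y**2 - x*y + x - y**3 - 2*y**2 + y + 2

On U_Z we set Z = 1. Each monomial c·X^i·Y^j·Z^k in F becomes c·x^i·y^j·1^k = c·x^i·y^j.
Substituting Z = 1: F(X, Y, 1) = -2*x**2*y - x**2 + 2*x*y**2 - x*y + x - y**3 - 2*y**2 + y + 2.
Note: deg(f) ≤ deg(F) = 3; strict inequality happens when F is divisible by Z (lost terms).


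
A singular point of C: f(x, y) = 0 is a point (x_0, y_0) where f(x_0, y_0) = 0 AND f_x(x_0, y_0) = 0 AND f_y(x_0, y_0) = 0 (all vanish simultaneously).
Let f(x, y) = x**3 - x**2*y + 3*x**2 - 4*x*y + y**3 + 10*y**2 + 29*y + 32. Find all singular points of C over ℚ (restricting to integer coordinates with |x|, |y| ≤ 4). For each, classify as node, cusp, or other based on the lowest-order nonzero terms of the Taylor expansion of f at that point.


Singular points: {(-2, -3)}; classification: cusp.

Compute partial derivatives:
  f_x = 3*x**2 - 2*x*y + 6*x - 4*y.
  f_y = -x**2 - 4*x + 3*y**2 + 20*y + 29.
Scan x_0 ∈ {−4, ..., 4}. For each x_0, f_y(x_0, y) is a polynomial in y; find its integer roots y ∈ {−4, ..., 4}, then test f_x and f at those candidates.
  x = -4: f_y(-4, y) = 3*y**2 + 20*y + 29; no integer root y with |y| ≤ 4.
  x = -3: f_y(-3, y) = 3*y**2 + 20*y + 32; vanishes at y ∈ {-4}. (-3, -4): f_x = 1 ≠ 0.
  x = -2: f_y(-2, y) = 3*y**2 + 20*y + 33; vanishes at y ∈ {-3}. (-2, -3): f_x = 0, f = 0 — SINGULAR.
  x = -1: f_y(-1, y) = 3*y**2 + 20*y + 32; vanishes at y ∈ {-4}. (-1, -4): f_x = 5 ≠ 0.
  x = 0: f_y(0, y) = 3*y**2 + 20*y + 29; no integer root y with |y| ≤ 4.
  x = 1: f_y(1, y) = 3*y**2 + 20*y + 24; no integer root y with |y| ≤ 4.
  x = 2: f_y(2, y) = 3*y**2 + 20*y + 17; vanishes at y ∈ {-1}. (2, -1): f_x = 32 ≠ 0.
  x = 3: f_y(3, y) = 3*y**2 + 20*y + 8; no integer root y with |y| ≤ 4.
  x = 4: f_y(4, y) = 3*y**2 + 20*y - 3; no integer root y with |y| ≤ 4.
Only singular point on the grid: (-2, -3).
Classify: substitute x = -2 + u, y = -3 + v and expand: f = u**3 - u**2*v + v**3 + v**2.
No constant or linear terms (consistent with a singular point). Quadratic part: v**2. Cubic part: u**3 - u**2*v + v**3.
The quadratic part v**2 is a perfect square, so there is a single (double) tangent line v = 0, i.e. y = -3. Restricting the cubic part to that line (v = 0) leaves u**3 ≠ 0, so f is not divisible by v and the branch is v² ≈ -u**3 to lowest order — this is a cusp.
Classification: cusp.


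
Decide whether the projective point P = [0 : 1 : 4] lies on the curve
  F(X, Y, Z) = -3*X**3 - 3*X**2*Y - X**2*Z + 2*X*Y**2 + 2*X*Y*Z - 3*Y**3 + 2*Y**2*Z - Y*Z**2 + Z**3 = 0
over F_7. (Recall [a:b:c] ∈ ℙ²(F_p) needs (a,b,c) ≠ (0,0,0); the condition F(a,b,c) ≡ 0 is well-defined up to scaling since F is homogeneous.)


F(0,1,4) ≡ 4 (mod 7); P is NOT on the curve.

Evaluate F(0, 1, 4) term-by-term (mod 7).
  -3*X**3 ↦ -3·0·1·1 = 0
  -3*X**2*Y ↦ -3·0·1·1 = 0
  -X**2*Z ↦ -1·0·1·4 = 0
  2*X*Y**2 ↦ 2·0·1·1 = 0
  2*X*Y*Z ↦ 2·0·1·4 = 0
  -3*Y**3 ↦ -3·1·1·1 = -3
  2*Y**2*Z ↦ 2·1·1·4 = 8
  -Y*Z**2 ↦ -1·1·1·16 = -16
  Z**3 ↦ 1·1·1·64 = 64
Sum: F(0, 1, 4) = (0) + (0) + (0) + (0) + (0) + (-3) + (8) + (-16) + (64) = 53.
Reducing mod 7: 53 ≡ 4 (mod 7).
Since F(a, b, c) ≡ 4 ≠ 0 (mod 7), P does NOT lie on the curve.


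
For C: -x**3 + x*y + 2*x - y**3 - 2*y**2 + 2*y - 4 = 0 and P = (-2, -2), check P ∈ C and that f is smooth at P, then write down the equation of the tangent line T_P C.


Tangent line at P: -12*x - 4*y - 32 = 0.

Step 1: f(-2, -2) = 0, so P lies on C.
Step 2: partial derivatives
  f_x(x, y) = -3*x**2 + y + 2, f_y(x, y) = x - 3*y**2 - 4*y + 2.
  f_x(P) = -12, f_y(P) = -4 (gradient nonzero, so P is smooth).
Step 3: tangent line at P: -12·(x − -2) + -4·(y − -2) = 0.
Expanding: -12*x - 4*y - 32 = 0.


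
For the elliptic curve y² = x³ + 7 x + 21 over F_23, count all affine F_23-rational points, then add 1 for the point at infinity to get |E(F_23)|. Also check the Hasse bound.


Affine points = {(1, 11), (1, 12), (3, 0), (6, 7), (6, 16), (9, 10), (9, 13), (11, 7), (11, 16), (12, 4), (12, 19), (13, 3), (13, 20), (17, 4), (17, 19), (22, 6), (22, 17)}; affine count = 17; |E(F_23)| = 18.

Discriminant check: Δ ∝ 4a³ + 27b² = 4·7³ + 27·21² = 4·343 + 27·441 ≡ 8 (mod 23). Nonzero ⇒ E is nonsingular.
For each x ∈ F_23, compute rhs = x³ + 7·x + 21 mod 23, then count y ∈ F_23 with y² ≡ rhs.
  x = 0: rhs = 21, matching y values: none (0 points).
  x = 1: rhs = 6, matching y values: 11, 12 (2 points).
  x = 2: rhs = 20, matching y values: none (0 points).
  x = 3: rhs = 0, matching y values: 0 (1 points).
  x = 4: rhs = 21, matching y values: none (0 points).
  x = 5: rhs = 20, matching y values: none (0 points).
  x = 6: rhs = 3, matching y values: 7, 16 (2 points).
  x = 7: rhs = 22, matching y values: none (0 points).
  x = 8: rhs = 14, matching y values: none (0 points).
  x = 9: rhs = 8, matching y values: 10, 13 (2 points).
  x = 10: rhs = 10, matching y values: none (0 points).
  x = 11: rhs = 3, matching y values: 7, 16 (2 points).
  x = 12: rhs = 16, matching y values: 4, 19 (2 points).
  x = 13: rhs = 9, matching y values: 3, 20 (2 points).
  x = 14: rhs = 11, matching y values: none (0 points).
  x = 15: rhs = 5, matching y values: none (0 points).
  x = 16: rhs = 20, matching y values: none (0 points).
  x = 17: rhs = 16, matching y values: 4, 19 (2 points).
  x = 18: rhs = 22, matching y values: none (0 points).
  x = 19: rhs = 21, matching y values: none (0 points).
  x = 20: rhs = 19, matching y values: none (0 points).
  x = 21: rhs = 22, matching y values: none (0 points).
  x = 22: rhs = 13, matching y values: 6, 17 (2 points).
Total affine count: 17.
Full point count |E(F_23)| = 17 + 1 = 18.
Hasse bound: |18 − (23+1)| = |-6| = 6 ≤ 2√23 ≈ 9.5917 ✓.


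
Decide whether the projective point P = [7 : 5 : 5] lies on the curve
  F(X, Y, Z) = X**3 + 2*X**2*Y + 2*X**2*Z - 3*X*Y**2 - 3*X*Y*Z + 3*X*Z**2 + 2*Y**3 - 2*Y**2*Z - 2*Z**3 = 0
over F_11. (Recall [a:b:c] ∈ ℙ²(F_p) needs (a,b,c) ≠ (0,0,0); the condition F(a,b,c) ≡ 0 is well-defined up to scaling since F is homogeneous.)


F(7,5,5) ≡ 9 (mod 11); P is NOT on the curve.

Evaluate F(7, 5, 5) term-by-term (mod 11).
  X**3 ↦ 1·343·1·1 = 343
  2*X**2*Y ↦ 2·49·5·1 = 490
  2*X**2*Z ↦ 2·49·1·5 = 490
  -3*X*Y**2 ↦ -3·7·25·1 = -525
  -3*X*Y*Z ↦ -3·7·5·5 = -525
  3*X*Z**2 ↦ 3·7·1·25 = 525
  2*Y**3 ↦ 2·1·125·1 = 250
  -2*Y**2*Z ↦ -2·1·25·5 = -250
  -2*Z**3 ↦ -2·1·1·125 = -250
Sum: F(7, 5, 5) = (343) + (490) + (490) + (-525) + (-525) + (525) + (250) + (-250) + (-250) = 548.
Reducing mod 11: 548 ≡ 9 (mod 11).
Since F(a, b, c) ≡ 9 ≠ 0 (mod 11), P does NOT lie on the curve.


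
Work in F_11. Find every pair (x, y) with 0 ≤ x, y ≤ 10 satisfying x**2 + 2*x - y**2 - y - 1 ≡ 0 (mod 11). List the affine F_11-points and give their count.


Affine F_11-points: {(1, 1), (1, 9), (4, 3), (4, 7), (5, 3), (5, 7), (8, 1), (8, 9), (10, 4), (10, 6)}; count = 10.

For each of the 121 pairs (x, y) ∈ F_11², evaluate f(x, y) mod 11. Record the zeros.
  x = 0: [0↦10, 1↦8, 2↦4, 3↦9, 4↦1, 5↦2, 6↦1, 7↦9, 8↦4, 9↦8, 10↦10]  zeros at y ∈ ∅
  x = 1: [0↦2, 1↦0, 2↦7, 3↦1, 4↦4, 5↦5, 6↦4, 7↦1, 8↦7, 9↦0, 10↦2]  zeros at y ∈ {1, 9}
  x = 2: [0↦7, 1↦5, 2↦1, 3↦6, 4↦9, 5↦10, 6↦9, 7↦6, 8↦1, 9↦5, 10↦7]  zeros at y ∈ ∅
  x = 3: [0↦3, 1↦1, 2↦8, 3↦2, 4↦5, 5↦6, 6↦5, 7↦2, 8↦8, 9↦1, 10↦3]  zeros at y ∈ ∅
  x = 4: [0↦1, 1↦10, 2↦6, 3↦0, 4↦3, 5↦4, 6↦3, 7↦0, 8↦6, 9↦10, 10↦1]  zeros at y ∈ {3, 7}
  x = 5: [0↦1, 1↦10, 2↦6, 3↦0, 4↦3, 5↦4, 6↦3, 7↦0, 8↦6, 9↦10, 10↦1]  zeros at y ∈ {3, 7}
  x = 6: [0↦3, 1↦1, 2↦8, 3↦2, 4↦5, 5↦6, 6↦5, 7↦2, 8↦8, 9↦1, 10↦3]  zeros at y ∈ ∅
  x = 7: [0↦7, 1↦5, 2↦1, 3↦6, 4↦9, 5↦10, 6↦9, 7↦6, 8↦1, 9↦5, 10↦7]  zeros at y ∈ ∅
  x = 8: [0↦2, 1↦0, 2↦7, 3↦1, 4↦4, 5↦5, 6↦4, 7↦1, 8↦7, 9↦0, 10↦2]  zeros at y ∈ {1, 9}
  x = 9: [0↦10, 1↦8, 2↦4, 3↦9, 4↦1, 5↦2, 6↦1, 7↦9, 8↦4, 9↦8, 10↦10]  zeros at y ∈ ∅
  x = 10: [0↦9, 1↦7, 2↦3, 3↦8, 4↦0, 5↦1, 6↦0, 7↦8, 8↦3, 9↦7, 10↦9]  zeros at y ∈ {4, 6}
Collecting zeros: affine points = {(1, 1), (1, 9), (4, 3), (4, 7), (5, 3), (5, 7), (8, 1), (8, 9), (10, 4), (10, 6)}.
Total count |C(F_11)_aff| = 10.


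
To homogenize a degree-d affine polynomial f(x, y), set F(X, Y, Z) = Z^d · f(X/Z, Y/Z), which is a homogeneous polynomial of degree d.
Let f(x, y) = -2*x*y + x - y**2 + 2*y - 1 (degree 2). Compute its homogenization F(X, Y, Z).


F(X, Y, Z) = -2*X*Y + X*Z - Y**2 + 2*Y*Z - Z**2

deg(f) = 2.
Substitute x = X/Z, y = Y/Z into f, then multiply by Z^2.
  monomial -2·x^1·y^1 ↦ -2·X^1·Y^1·Z^0.
  monomial 1·x^1·y^0 ↦ 1·X^1·Y^0·Z^1.
  monomial -1·x^0·y^2 ↦ -1·X^0·Y^2·Z^0.
  monomial 2·x^0·y^1 ↦ 2·X^0·Y^1·Z^1.
  monomial -1·x^0·y^0 ↦ -1·X^0·Y^0·Z^2.
Collecting: F(X, Y, Z) = -2*X*Y + X*Z - Y**2 + 2*Y*Z - Z**2.


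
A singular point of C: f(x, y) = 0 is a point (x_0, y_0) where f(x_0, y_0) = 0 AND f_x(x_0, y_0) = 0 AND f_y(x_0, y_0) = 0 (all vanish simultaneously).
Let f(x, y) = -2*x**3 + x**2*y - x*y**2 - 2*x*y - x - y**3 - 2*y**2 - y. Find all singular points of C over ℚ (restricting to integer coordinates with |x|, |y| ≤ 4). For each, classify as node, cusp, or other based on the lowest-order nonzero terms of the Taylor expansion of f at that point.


Singular points: {(0, -1)}; classification: node.

Compute partial derivatives:
  f_x = -6*x**2 + 2*x*y - y**2 - 2*y - 1.
  f_y = x**2 - 2*x*y - 2*x - 3*y**2 - 4*y - 1.
Scan x_0 ∈ {−4, ..., 4}. For each x_0, f_y(x_0, y) is a polynomial in y; find its integer roots y ∈ {−4, ..., 4}, then test f_x and f at those candidates.
  x = -4: f_y(-4, y) = -3*y**2 + 4*y + 23; no integer root y with |y| ≤ 4.
  x = -3: f_y(-3, y) = -3*y**2 + 2*y + 14; no integer root y with |y| ≤ 4.
  x = -2: f_y(-2, y) = 7 - 3*y**2; no integer root y with |y| ≤ 4.
  x = -1: f_y(-1, y) = -3*y**2 - 2*y + 2; no integer root y with |y| ≤ 4.
  x = 0: f_y(0, y) = -3*y**2 - 4*y - 1; vanishes at y ∈ {-1}. (0, -1): f_x = 0, f = 0 — SINGULAR.
  x = 1: f_y(1, y) = -3*y**2 - 6*y - 2; no integer root y with |y| ≤ 4.
  x = 2: f_y(2, y) = -3*y**2 - 8*y - 1; no integer root y with |y| ≤ 4.
  x = 3: f_y(3, y) = -3*y**2 - 10*y + 2; no integer root y with |y| ≤ 4.
  x = 4: f_y(4, y) = -3*y**2 - 12*y + 7; no integer root y with |y| ≤ 4.
Only singular point on the grid: (0, -1).
Classify: substitute x = 0 + u, y = -1 + v and expand: f = -2*u**3 + u**2*v - u**2 - u*v**2 - v**3 + v**2.
No constant or linear terms (consistent with a singular point). Quadratic part: -u**2 + v**2. Cubic part: -2*u**3 + u**2*v - u*v**2 - v**3.
The quadratic part v**2 - u**2 = (v − u)(v + u) splits into two distinct linear factors, so there are two distinct tangent lines y − -1 = ±(x − 0) — this is a node (ordinary double point).
Classification: node.


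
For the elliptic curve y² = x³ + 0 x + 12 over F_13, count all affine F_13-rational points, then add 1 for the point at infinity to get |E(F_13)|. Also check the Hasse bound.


Affine points = {(0, 5), (0, 8), (1, 0), (3, 0), (7, 2), (7, 11), (8, 2), (8, 11), (9, 0), (11, 2), (11, 11)}; affine count = 11; |E(F_13)| = 12.

Discriminant check: Δ ∝ 4a³ + 27b² = 4·0³ + 27·12² = 4·0 + 27·144 ≡ 1 (mod 13). Nonzero ⇒ E is nonsingular.
For each x ∈ F_13, compute rhs = x³ + 0·x + 12 mod 13, then count y ∈ F_13 with y² ≡ rhs.
  x = 0: rhs = 12, matching y values: 5, 8 (2 points).
  x = 1: rhs = 0, matching y values: 0 (1 points).
  x = 2: rhs = 7, matching y values: none (0 points).
  x = 3: rhs = 0, matching y values: 0 (1 points).
  x = 4: rhs = 11, matching y values: none (0 points).
  x = 5: rhs = 7, matching y values: none (0 points).
  x = 6: rhs = 7, matching y values: none (0 points).
  x = 7: rhs = 4, matching y values: 2, 11 (2 points).
  x = 8: rhs = 4, matching y values: 2, 11 (2 points).
  x = 9: rhs = 0, matching y values: 0 (1 points).
  x = 10: rhs = 11, matching y values: none (0 points).
  x = 11: rhs = 4, matching y values: 2, 11 (2 points).
  x = 12: rhs = 11, matching y values: none (0 points).
Total affine count: 11.
Full point count |E(F_13)| = 11 + 1 = 12.
Hasse bound: |12 − (13+1)| = |-2| = 2 ≤ 2√13 ≈ 7.2111 ✓.


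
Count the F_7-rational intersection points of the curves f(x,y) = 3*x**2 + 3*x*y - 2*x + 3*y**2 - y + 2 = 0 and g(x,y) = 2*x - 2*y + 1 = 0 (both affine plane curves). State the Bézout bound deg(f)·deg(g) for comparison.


Common zeros: {(4, 1)}; count = 1; Bézout bound = 2.

deg(f) = 2, deg(g) = 1, so Bézout bound = 2.
Scan x ∈ F_7. For each x, list the y ∈ F_7 with f(x, y) ≡ 0 and those with g(x, y) ≡ 0 (mod 7); the common zeros in that column are the intersection.
  x = 0: f ≡ 0 at y ∈ ∅; g ≡ 0 at y ∈ {4}; common: ∅.
  x = 1: f ≡ 0 at y ∈ ∅; g ≡ 0 at y ∈ {5}; common: ∅.
  x = 2: f ≡ 0 at y ∈ ∅; g ≡ 0 at y ∈ {6}; common: ∅.
  x = 3: f ≡ 0 at y ∈ ∅; g ≡ 0 at y ∈ {0}; common: ∅.
  x = 4: f ≡ 0 at y ∈ {0, 1}; g ≡ 0 at y ∈ {1}; common: {1}.
  x = 5: f ≡ 0 at y ∈ {1, 6}; g ≡ 0 at y ∈ {2}; common: ∅.
  x = 6: f ≡ 0 at y ∈ {0, 6}; g ≡ 0 at y ∈ {3}; common: ∅.
Collecting: common zeros = {(4, 1)}, so the count is 1.
Comparison with the Bézout bound: 1 ≤ 2 = deg(f)·deg(g), as expected for curves with no common component (the affine F_7-count falls short of the bound because intersections may lie at infinity, over extension fields, or carry multiplicity).


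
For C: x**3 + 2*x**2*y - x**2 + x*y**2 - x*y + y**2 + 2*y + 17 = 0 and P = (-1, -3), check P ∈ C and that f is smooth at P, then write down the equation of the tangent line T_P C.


Tangent line at P: 29*x + 5*y + 44 = 0.

Step 1: f(-1, -3) = 0, so P lies on C.
Step 2: partial derivatives
  f_x(x, y) = 3*x**2 + 4*x*y - 2*x + y**2 - y, f_y(x, y) = 2*x**2 + 2*x*y - x + 2*y + 2.
  f_x(P) = 29, f_y(P) = 5 (gradient nonzero, so P is smooth).
Step 3: tangent line at P: 29·(x − -1) + 5·(y − -3) = 0.
Expanding: 29*x + 5*y + 44 = 0.


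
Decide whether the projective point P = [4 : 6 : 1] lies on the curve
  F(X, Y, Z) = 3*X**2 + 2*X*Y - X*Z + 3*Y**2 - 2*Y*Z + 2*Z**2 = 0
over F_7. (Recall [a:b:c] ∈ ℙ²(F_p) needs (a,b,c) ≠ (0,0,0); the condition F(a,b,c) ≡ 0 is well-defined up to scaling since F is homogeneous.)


F(4,6,1) ≡ 1 (mod 7); P is NOT on the curve.

Evaluate F(4, 6, 1) term-by-term (mod 7).
  3*X**2 ↦ 3·16·1·1 = 48
  2*X*Y ↦ 2·4·6·1 = 48
  -X*Z ↦ -1·4·1·1 = -4
  3*Y**2 ↦ 3·1·36·1 = 108
  -2*Y*Z ↦ -2·1·6·1 = -12
  2*Z**2 ↦ 2·1·1·1 = 2
Sum: F(4, 6, 1) = (48) + (48) + (-4) + (108) + (-12) + (2) = 190.
Reducing mod 7: 190 ≡ 1 (mod 7).
Since F(a, b, c) ≡ 1 ≠ 0 (mod 7), P does NOT lie on the curve.


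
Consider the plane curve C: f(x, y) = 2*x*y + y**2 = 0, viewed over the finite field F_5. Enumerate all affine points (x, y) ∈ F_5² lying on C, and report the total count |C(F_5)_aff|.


Affine F_5-points: {(0, 0), (1, 0), (1, 3), (2, 0), (2, 1), (3, 0), (3, 4), (4, 0), (4, 2)}; count = 9.

For each of the 25 pairs (x, y) ∈ F_5², evaluate f(x, y) mod 5. Record the zeros.
  x = 0: [0↦0, 1↦1, 2↦4, 3↦4, 4↦1]  zeros at y ∈ {0}
  x = 1: [0↦0, 1↦3, 2↦3, 3↦0, 4↦4]  zeros at y ∈ {0, 3}
  x = 2: [0↦0, 1↦0, 2↦2, 3↦1, 4↦2]  zeros at y ∈ {0, 1}
  x = 3: [0↦0, 1↦2, 2↦1, 3↦2, 4↦0]  zeros at y ∈ {0, 4}
  x = 4: [0↦0, 1↦4, 2↦0, 3↦3, 4↦3]  zeros at y ∈ {0, 2}
Collecting zeros: affine points = {(0, 0), (1, 0), (1, 3), (2, 0), (2, 1), (3, 0), (3, 4), (4, 0), (4, 2)}.
Total count |C(F_5)_aff| = 9.


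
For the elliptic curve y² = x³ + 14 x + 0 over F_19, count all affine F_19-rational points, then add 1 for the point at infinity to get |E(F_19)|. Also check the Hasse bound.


Affine points = {(0, 0), (2, 6), (2, 13), (4, 5), (4, 14), (5, 9), (5, 10), (7, 2), (7, 17), (8, 4), (8, 15), (9, 0), (10, 0), (13, 2), (13, 17), (16, 8), (16, 11), (18, 2), (18, 17)}; affine count = 19; |E(F_19)| = 20.

Discriminant check: Δ ∝ 4a³ + 27b² = 4·14³ + 27·0² = 4·2744 + 27·0 ≡ 13 (mod 19). Nonzero ⇒ E is nonsingular.
For each x ∈ F_19, compute rhs = x³ + 14·x + 0 mod 19, then count y ∈ F_19 with y² ≡ rhs.
  x = 0: rhs = 0, matching y values: 0 (1 points).
  x = 1: rhs = 15, matching y values: none (0 points).
  x = 2: rhs = 17, matching y values: 6, 13 (2 points).
  x = 3: rhs = 12, matching y values: none (0 points).
  x = 4: rhs = 6, matching y values: 5, 14 (2 points).
  x = 5: rhs = 5, matching y values: 9, 10 (2 points).
  x = 6: rhs = 15, matching y values: none (0 points).
  x = 7: rhs = 4, matching y values: 2, 17 (2 points).
  x = 8: rhs = 16, matching y values: 4, 15 (2 points).
  x = 9: rhs = 0, matching y values: 0 (1 points).
  x = 10: rhs = 0, matching y values: 0 (1 points).
  x = 11: rhs = 3, matching y values: none (0 points).
  x = 12: rhs = 15, matching y values: none (0 points).
  x = 13: rhs = 4, matching y values: 2, 17 (2 points).
  x = 14: rhs = 14, matching y values: none (0 points).
  x = 15: rhs = 13, matching y values: none (0 points).
  x = 16: rhs = 7, matching y values: 8, 11 (2 points).
  x = 17: rhs = 2, matching y values: none (0 points).
  x = 18: rhs = 4, matching y values: 2, 17 (2 points).
Total affine count: 19.
Full point count |E(F_19)| = 19 + 1 = 20.
Hasse bound: |20 − (19+1)| = |0| = 0 ≤ 2√19 ≈ 8.7178 ✓.


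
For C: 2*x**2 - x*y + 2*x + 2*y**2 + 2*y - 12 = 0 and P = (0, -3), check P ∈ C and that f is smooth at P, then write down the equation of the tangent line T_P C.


Tangent line at P: 5*x - 10*y - 30 = 0.

Step 1: f(0, -3) = 0, so P lies on C.
Step 2: partial derivatives
  f_x(x, y) = 4*x - y + 2, f_y(x, y) = -x + 4*y + 2.
  f_x(P) = 5, f_y(P) = -10 (gradient nonzero, so P is smooth).
Step 3: tangent line at P: 5·(x − 0) + -10·(y − -3) = 0.
Expanding: 5*x - 10*y - 30 = 0.


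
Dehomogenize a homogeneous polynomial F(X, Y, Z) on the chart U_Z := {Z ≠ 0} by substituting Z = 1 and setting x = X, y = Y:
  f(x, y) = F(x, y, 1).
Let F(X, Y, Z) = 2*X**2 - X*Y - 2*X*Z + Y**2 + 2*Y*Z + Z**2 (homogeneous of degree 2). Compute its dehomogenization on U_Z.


f(x, y) = 2*x**2 - x*y - 2*x + y**2 + 2*y + 1

On U_Z we set Z = 1. Each monomial c·X^i·Y^j·Z^k in F becomes c·x^i·y^j·1^k = c·x^i·y^j.
Substituting Z = 1: F(X, Y, 1) = 2*x**2 - x*y - 2*x + y**2 + 2*y + 1.
Note: deg(f) ≤ deg(F) = 2; strict inequality happens when F is divisible by Z (lost terms).


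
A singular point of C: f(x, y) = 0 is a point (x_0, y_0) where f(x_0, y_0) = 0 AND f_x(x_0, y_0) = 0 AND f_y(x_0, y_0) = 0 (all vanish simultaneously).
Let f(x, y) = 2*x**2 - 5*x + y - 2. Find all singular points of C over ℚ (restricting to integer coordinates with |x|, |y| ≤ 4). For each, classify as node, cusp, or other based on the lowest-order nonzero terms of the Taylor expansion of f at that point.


No singular points in the scanned grid; C is smooth there.

Compute partial derivatives:
  f_x = 4*x - 5.
  f_y = 1.
f_y = 1 is a nonzero constant, so f_y never vanishes: no point (x, y) can satisfy f = f_x = f_y = 0. In particular no (x, y) ∈ {−4, ..., 4}² is singular; the curve is smooth.


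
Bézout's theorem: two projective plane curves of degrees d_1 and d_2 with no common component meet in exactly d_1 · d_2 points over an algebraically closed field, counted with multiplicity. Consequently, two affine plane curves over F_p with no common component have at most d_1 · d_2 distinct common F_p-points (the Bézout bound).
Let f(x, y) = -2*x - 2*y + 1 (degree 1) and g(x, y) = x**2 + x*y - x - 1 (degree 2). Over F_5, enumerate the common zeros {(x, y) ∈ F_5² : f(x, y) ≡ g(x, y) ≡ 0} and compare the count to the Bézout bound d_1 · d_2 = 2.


Common zeros: {(3, 0)}; count = 1; Bézout bound = 2.

deg(f) = 1, deg(g) = 2, so Bézout bound = 2.
Scan x ∈ F_5. For each x, list the y ∈ F_5 with f(x, y) ≡ 0 and those with g(x, y) ≡ 0 (mod 5); the common zeros in that column are the intersection.
  x = 0: f ≡ 0 at y ∈ {3}; g ≡ 0 at y ∈ ∅; common: ∅.
  x = 1: f ≡ 0 at y ∈ {2}; g ≡ 0 at y ∈ {1}; common: ∅.
  x = 2: f ≡ 0 at y ∈ {1}; g ≡ 0 at y ∈ {2}; common: ∅.
  x = 3: f ≡ 0 at y ∈ {0}; g ≡ 0 at y ∈ {0}; common: {0}.
  x = 4: f ≡ 0 at y ∈ {4}; g ≡ 0 at y ∈ {1}; common: ∅.
Collecting: common zeros = {(3, 0)}, so the count is 1.
Comparison with the Bézout bound: 1 ≤ 2 = deg(f)·deg(g), as expected for curves with no common component (the affine F_5-count falls short of the bound because intersections may lie at infinity, over extension fields, or carry multiplicity).


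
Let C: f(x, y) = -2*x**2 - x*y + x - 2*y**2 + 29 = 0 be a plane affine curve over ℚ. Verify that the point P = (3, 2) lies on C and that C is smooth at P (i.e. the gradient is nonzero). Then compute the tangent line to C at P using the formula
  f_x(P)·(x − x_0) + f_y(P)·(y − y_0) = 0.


Tangent line at P: -13*x - 11*y + 61 = 0.

Step 1: f(3, 2) = 0, so P lies on C.
Step 2: partial derivatives
  f_x(x, y) = -4*x - y + 1, f_y(x, y) = -x - 4*y.
  f_x(P) = -13, f_y(P) = -11 (gradient nonzero, so P is smooth).
Step 3: tangent line at P: -13·(x − 3) + -11·(y − 2) = 0.
Expanding: -13*x - 11*y + 61 = 0.


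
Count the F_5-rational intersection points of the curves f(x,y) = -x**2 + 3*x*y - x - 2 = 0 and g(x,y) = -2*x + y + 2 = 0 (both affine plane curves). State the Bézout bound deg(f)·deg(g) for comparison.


Common zeros: {(4, 1)}; count = 1; Bézout bound = 2.

deg(f) = 2, deg(g) = 1, so Bézout bound = 2.
Scan x ∈ F_5. For each x, list the y ∈ F_5 with f(x, y) ≡ 0 and those with g(x, y) ≡ 0 (mod 5); the common zeros in that column are the intersection.
  x = 0: f ≡ 0 at y ∈ ∅; g ≡ 0 at y ∈ {3}; common: ∅.
  x = 1: f ≡ 0 at y ∈ {3}; g ≡ 0 at y ∈ {0}; common: ∅.
  x = 2: f ≡ 0 at y ∈ {3}; g ≡ 0 at y ∈ {2}; common: ∅.
  x = 3: f ≡ 0 at y ∈ {1}; g ≡ 0 at y ∈ {4}; common: ∅.
  x = 4: f ≡ 0 at y ∈ {1}; g ≡ 0 at y ∈ {1}; common: {1}.
Collecting: common zeros = {(4, 1)}, so the count is 1.
Comparison with the Bézout bound: 1 ≤ 2 = deg(f)·deg(g), as expected for curves with no common component (the affine F_5-count falls short of the bound because intersections may lie at infinity, over extension fields, or carry multiplicity).


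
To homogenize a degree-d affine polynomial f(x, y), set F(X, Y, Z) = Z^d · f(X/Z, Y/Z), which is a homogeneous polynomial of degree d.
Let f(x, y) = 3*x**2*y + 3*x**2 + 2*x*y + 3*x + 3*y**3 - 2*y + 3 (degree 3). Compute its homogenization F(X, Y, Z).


F(X, Y, Z) = 3*X**2*Y + 3*X**2*Z + 2*X*Y*Z + 3*X*Z**2 + 3*Y**3 - 2*Y*Z**2 + 3*Z**3

deg(f) = 3.
Substitute x = X/Z, y = Y/Z into f, then multiply by Z^3.
  monomial 3·x^2·y^1 ↦ 3·X^2·Y^1·Z^0.
  monomial 3·x^2·y^0 ↦ 3·X^2·Y^0·Z^1.
  monomial 2·x^1·y^1 ↦ 2·X^1·Y^1·Z^1.
  monomial 3·x^1·y^0 ↦ 3·X^1·Y^0·Z^2.
  monomial 3·x^0·y^3 ↦ 3·X^0·Y^3·Z^0.
  monomial -2·x^0·y^1 ↦ -2·X^0·Y^1·Z^2.
  monomial 3·x^0·y^0 ↦ 3·X^0·Y^0·Z^3.
Collecting: F(X, Y, Z) = 3*X**2*Y + 3*X**2*Z + 2*X*Y*Z + 3*X*Z**2 + 3*Y**3 - 2*Y*Z**2 + 3*Z**3.


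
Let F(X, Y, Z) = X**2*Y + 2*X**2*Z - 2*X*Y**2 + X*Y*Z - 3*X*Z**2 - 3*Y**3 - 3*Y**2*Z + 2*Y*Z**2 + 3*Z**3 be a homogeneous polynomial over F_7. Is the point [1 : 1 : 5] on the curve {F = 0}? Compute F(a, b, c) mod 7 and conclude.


F(1,1,5) ≡ 3 (mod 7); P is NOT on the curve.

Evaluate F(1, 1, 5) term-by-term (mod 7).
  X**2*Y ↦ 1·1·1·1 = 1
  2*X**2*Z ↦ 2·1·1·5 = 10
  -2*X*Y**2 ↦ -2·1·1·1 = -2
  X*Y*Z ↦ 1·1·1·5 = 5
  -3*X*Z**2 ↦ -3·1·1·25 = -75
  -3*Y**3 ↦ -3·1·1·1 = -3
  -3*Y**2*Z ↦ -3·1·1·5 = -15
  2*Y*Z**2 ↦ 2·1·1·25 = 50
  3*Z**3 ↦ 3·1·1·125 = 375
Sum: F(1, 1, 5) = (1) + (10) + (-2) + (5) + (-75) + (-3) + (-15) + (50) + (375) = 346.
Reducing mod 7: 346 ≡ 3 (mod 7).
Since F(a, b, c) ≡ 3 ≠ 0 (mod 7), P does NOT lie on the curve.


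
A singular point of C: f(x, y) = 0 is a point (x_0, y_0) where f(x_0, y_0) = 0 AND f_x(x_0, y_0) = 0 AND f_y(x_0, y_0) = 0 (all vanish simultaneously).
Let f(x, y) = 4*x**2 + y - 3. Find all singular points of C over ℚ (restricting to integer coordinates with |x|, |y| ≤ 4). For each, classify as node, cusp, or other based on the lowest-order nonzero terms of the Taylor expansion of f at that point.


No singular points in the scanned grid; C is smooth there.

Compute partial derivatives:
  f_x = 8*x.
  f_y = 1.
f_y = 1 is a nonzero constant, so f_y never vanishes: no point (x, y) can satisfy f = f_x = f_y = 0. In particular no (x, y) ∈ {−4, ..., 4}² is singular; the curve is smooth.


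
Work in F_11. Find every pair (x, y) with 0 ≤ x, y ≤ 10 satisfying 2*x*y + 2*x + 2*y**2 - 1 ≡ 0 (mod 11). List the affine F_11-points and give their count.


Affine F_11-points: {(2, 3), (2, 6), (6, 0), (6, 5), (7, 7), (7, 8), (8, 1), (8, 2), (9, 4), (9, 9)}; count = 10.

For each of the 121 pairs (x, y) ∈ F_11², evaluate f(x, y) mod 11. Record the zeros.
  x = 0: [0↦10, 1↦1, 2↦7, 3↦6, 4↦9, 5↦5, 6↦5, 7↦9, 8↦6, 9↦7, 10↦1]  zeros at y ∈ ∅
  x = 1: [0↦1, 1↦5, 2↦2, 3↦3, 4↦8, 5↦6, 6↦8, 7↦3, 8↦2, 9↦5, 10↦1]  zeros at y ∈ ∅
  x = 2: [0↦3, 1↦9, 2↦8, 3↦0, 4↦7, 5↦7, 6↦0, 7↦8, 8↦9, 9↦3, 10↦1]  zeros at y ∈ {3, 6}
  x = 3: [0↦5, 1↦2, 2↦3, 3↦8, 4↦6, 5↦8, 6↦3, 7↦2, 8↦5, 9↦1, 10↦1]  zeros at y ∈ ∅
  x = 4: [0↦7, 1↦6, 2↦9, 3↦5, 4↦5, 5↦9, 6↦6, 7↦7, 8↦1, 9↦10, 10↦1]  zeros at y ∈ ∅
  x = 5: [0↦9, 1↦10, 2↦4, 3↦2, 4↦4, 5↦10, 6↦9, 7↦1, 8↦8, 9↦8, 10↦1]  zeros at y ∈ ∅
  x = 6: [0↦0, 1↦3, 2↦10, 3↦10, 4↦3, 5↦0, 6↦1, 7↦6, 8↦4, 9↦6, 10↦1]  zeros at y ∈ {0, 5}
  x = 7: [0↦2, 1↦7, 2↦5, 3↦7, 4↦2, 5↦1, 6↦4, 7↦0, 8↦0, 9↦4, 10↦1]  zeros at y ∈ {7, 8}
  x = 8: [0↦4, 1↦0, 2↦0, 3↦4, 4↦1, 5↦2, 6↦7, 7↦5, 8↦7, 9↦2, 10↦1]  zeros at y ∈ {1, 2}
  x = 9: [0↦6, 1↦4, 2↦6, 3↦1, 4↦0, 5↦3, 6↦10, 7↦10, 8↦3, 9↦0, 10↦1]  zeros at y ∈ {4, 9}
  x = 10: [0↦8, 1↦8, 2↦1, 3↦9, 4↦10, 5↦4, 6↦2, 7↦4, 8↦10, 9↦9, 10↦1]  zeros at y ∈ ∅
Collecting zeros: affine points = {(2, 3), (2, 6), (6, 0), (6, 5), (7, 7), (7, 8), (8, 1), (8, 2), (9, 4), (9, 9)}.
Total count |C(F_11)_aff| = 10.


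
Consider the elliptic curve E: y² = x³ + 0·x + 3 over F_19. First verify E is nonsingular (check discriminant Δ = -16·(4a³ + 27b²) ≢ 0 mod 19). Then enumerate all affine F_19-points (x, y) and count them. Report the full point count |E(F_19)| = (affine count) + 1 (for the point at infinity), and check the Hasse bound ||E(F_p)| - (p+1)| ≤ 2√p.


Affine points = {(1, 2), (1, 17), (2, 7), (2, 12), (3, 7), (3, 12), (7, 2), (7, 17), (11, 2), (11, 17), (14, 7), (14, 12)}; affine count = 12; |E(F_19)| = 13.

Discriminant check: Δ ∝ 4a³ + 27b² = 4·0³ + 27·3² = 4·0 + 27·9 ≡ 15 (mod 19). Nonzero ⇒ E is nonsingular.
For each x ∈ F_19, compute rhs = x³ + 0·x + 3 mod 19, then count y ∈ F_19 with y² ≡ rhs.
  x = 0: rhs = 3, matching y values: none (0 points).
  x = 1: rhs = 4, matching y values: 2, 17 (2 points).
  x = 2: rhs = 11, matching y values: 7, 12 (2 points).
  x = 3: rhs = 11, matching y values: 7, 12 (2 points).
  x = 4: rhs = 10, matching y values: none (0 points).
  x = 5: rhs = 14, matching y values: none (0 points).
  x = 6: rhs = 10, matching y values: none (0 points).
  x = 7: rhs = 4, matching y values: 2, 17 (2 points).
  x = 8: rhs = 2, matching y values: none (0 points).
  x = 9: rhs = 10, matching y values: none (0 points).
  x = 10: rhs = 15, matching y values: none (0 points).
  x = 11: rhs = 4, matching y values: 2, 17 (2 points).
  x = 12: rhs = 2, matching y values: none (0 points).
  x = 13: rhs = 15, matching y values: none (0 points).
  x = 14: rhs = 11, matching y values: 7, 12 (2 points).
  x = 15: rhs = 15, matching y values: none (0 points).
  x = 16: rhs = 14, matching y values: none (0 points).
  x = 17: rhs = 14, matching y values: none (0 points).
  x = 18: rhs = 2, matching y values: none (0 points).
Total affine count: 12.
Full point count |E(F_19)| = 12 + 1 = 13.
Hasse bound: |13 − (19+1)| = |-7| = 7 ≤ 2√19 ≈ 8.7178 ✓.


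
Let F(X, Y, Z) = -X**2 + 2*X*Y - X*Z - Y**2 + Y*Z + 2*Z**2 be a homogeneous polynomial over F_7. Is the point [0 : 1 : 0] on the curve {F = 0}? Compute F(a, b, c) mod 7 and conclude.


F(0,1,0) ≡ 6 (mod 7); P is NOT on the curve.

Evaluate F(0, 1, 0) term-by-term (mod 7).
  -X**2 ↦ -1·0·1·1 = 0
  2*X*Y ↦ 2·0·1·1 = 0
  -X*Z ↦ -1·0·1·0 = 0
  -Y**2 ↦ -1·1·1·1 = -1
  Y*Z ↦ 1·1·1·0 = 0
  2*Z**2 ↦ 2·1·1·0 = 0
Sum: F(0, 1, 0) = (0) + (0) + (0) + (-1) + (0) + (0) = -1.
Reducing mod 7: -1 ≡ 6 (mod 7).
Since F(a, b, c) ≡ 6 ≠ 0 (mod 7), P does NOT lie on the curve.


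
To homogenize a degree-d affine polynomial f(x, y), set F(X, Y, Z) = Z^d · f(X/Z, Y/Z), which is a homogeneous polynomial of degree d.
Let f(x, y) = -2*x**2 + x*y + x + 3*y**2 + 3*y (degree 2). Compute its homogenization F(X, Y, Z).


F(X, Y, Z) = -2*X**2 + X*Y + X*Z + 3*Y**2 + 3*Y*Z

deg(f) = 2.
Substitute x = X/Z, y = Y/Z into f, then multiply by Z^2.
  monomial -2·x^2·y^0 ↦ -2·X^2·Y^0·Z^0.
  monomial 1·x^1·y^1 ↦ 1·X^1·Y^1·Z^0.
  monomial 1·x^1·y^0 ↦ 1·X^1·Y^0·Z^1.
  monomial 3·x^0·y^2 ↦ 3·X^0·Y^2·Z^0.
  monomial 3·x^0·y^1 ↦ 3·X^0·Y^1·Z^1.
Collecting: F(X, Y, Z) = -2*X**2 + X*Y + X*Z + 3*Y**2 + 3*Y*Z.
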